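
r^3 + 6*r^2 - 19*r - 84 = (r - 4)*(r + 3)*(r + 7)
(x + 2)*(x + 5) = x^2 + 7*x + 10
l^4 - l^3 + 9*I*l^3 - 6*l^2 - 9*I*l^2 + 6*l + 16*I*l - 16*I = (l - 1)*(l - I)*(l + 2*I)*(l + 8*I)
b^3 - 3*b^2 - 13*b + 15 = (b - 5)*(b - 1)*(b + 3)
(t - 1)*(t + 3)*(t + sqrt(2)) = t^3 + sqrt(2)*t^2 + 2*t^2 - 3*t + 2*sqrt(2)*t - 3*sqrt(2)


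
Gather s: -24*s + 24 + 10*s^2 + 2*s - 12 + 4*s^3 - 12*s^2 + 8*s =4*s^3 - 2*s^2 - 14*s + 12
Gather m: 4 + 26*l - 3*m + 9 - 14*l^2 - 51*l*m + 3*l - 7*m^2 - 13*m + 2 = -14*l^2 + 29*l - 7*m^2 + m*(-51*l - 16) + 15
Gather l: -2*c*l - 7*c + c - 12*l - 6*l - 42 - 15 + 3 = -6*c + l*(-2*c - 18) - 54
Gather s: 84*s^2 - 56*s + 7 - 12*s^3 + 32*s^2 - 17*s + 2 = -12*s^3 + 116*s^2 - 73*s + 9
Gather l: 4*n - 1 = 4*n - 1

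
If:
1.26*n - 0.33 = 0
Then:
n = 0.26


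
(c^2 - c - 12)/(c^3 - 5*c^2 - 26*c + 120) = (c + 3)/(c^2 - c - 30)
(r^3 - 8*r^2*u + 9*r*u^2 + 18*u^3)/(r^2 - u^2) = (r^2 - 9*r*u + 18*u^2)/(r - u)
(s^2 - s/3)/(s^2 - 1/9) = 3*s/(3*s + 1)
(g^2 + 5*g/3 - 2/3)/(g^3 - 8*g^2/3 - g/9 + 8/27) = 9*(g + 2)/(9*g^2 - 21*g - 8)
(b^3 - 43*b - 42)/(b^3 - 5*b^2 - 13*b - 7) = (b + 6)/(b + 1)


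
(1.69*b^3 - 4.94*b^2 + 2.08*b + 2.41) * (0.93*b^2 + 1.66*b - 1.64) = 1.5717*b^5 - 1.7888*b^4 - 9.0376*b^3 + 13.7957*b^2 + 0.5894*b - 3.9524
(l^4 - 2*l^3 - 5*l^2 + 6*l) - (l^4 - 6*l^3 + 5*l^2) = 4*l^3 - 10*l^2 + 6*l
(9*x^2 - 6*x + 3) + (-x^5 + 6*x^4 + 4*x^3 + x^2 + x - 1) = -x^5 + 6*x^4 + 4*x^3 + 10*x^2 - 5*x + 2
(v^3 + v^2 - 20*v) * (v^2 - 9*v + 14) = v^5 - 8*v^4 - 15*v^3 + 194*v^2 - 280*v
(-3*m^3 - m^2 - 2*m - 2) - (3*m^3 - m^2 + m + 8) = -6*m^3 - 3*m - 10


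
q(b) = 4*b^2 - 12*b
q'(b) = 8*b - 12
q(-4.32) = 126.49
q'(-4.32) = -46.56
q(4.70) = 31.96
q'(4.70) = 25.60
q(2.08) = -7.65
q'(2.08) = 4.64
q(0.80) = -7.04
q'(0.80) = -5.60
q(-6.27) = 232.49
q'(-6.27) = -62.16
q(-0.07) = 0.86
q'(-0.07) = -12.56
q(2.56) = -4.51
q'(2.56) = 8.48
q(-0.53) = 7.48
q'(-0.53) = -16.24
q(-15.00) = 1080.00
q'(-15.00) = -132.00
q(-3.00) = 72.00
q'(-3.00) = -36.00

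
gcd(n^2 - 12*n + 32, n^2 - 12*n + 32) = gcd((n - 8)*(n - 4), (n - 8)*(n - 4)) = n^2 - 12*n + 32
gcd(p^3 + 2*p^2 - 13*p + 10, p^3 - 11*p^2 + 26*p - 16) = p^2 - 3*p + 2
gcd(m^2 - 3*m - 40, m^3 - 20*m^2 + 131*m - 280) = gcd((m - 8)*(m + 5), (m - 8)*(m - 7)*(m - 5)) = m - 8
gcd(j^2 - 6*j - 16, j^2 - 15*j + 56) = j - 8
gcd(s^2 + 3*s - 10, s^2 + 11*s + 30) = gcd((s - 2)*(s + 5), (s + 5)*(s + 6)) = s + 5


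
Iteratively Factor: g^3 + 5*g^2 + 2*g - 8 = (g - 1)*(g^2 + 6*g + 8) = (g - 1)*(g + 2)*(g + 4)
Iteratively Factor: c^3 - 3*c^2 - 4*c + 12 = (c - 2)*(c^2 - c - 6) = (c - 3)*(c - 2)*(c + 2)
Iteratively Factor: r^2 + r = (r + 1)*(r)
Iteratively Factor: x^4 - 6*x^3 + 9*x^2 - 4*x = (x - 1)*(x^3 - 5*x^2 + 4*x) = x*(x - 1)*(x^2 - 5*x + 4) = x*(x - 4)*(x - 1)*(x - 1)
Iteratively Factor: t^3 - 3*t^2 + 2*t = (t - 2)*(t^2 - t) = t*(t - 2)*(t - 1)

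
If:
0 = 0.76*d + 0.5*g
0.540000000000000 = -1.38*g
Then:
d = 0.26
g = -0.39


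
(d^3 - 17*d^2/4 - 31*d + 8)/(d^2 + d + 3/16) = 4*(4*d^3 - 17*d^2 - 124*d + 32)/(16*d^2 + 16*d + 3)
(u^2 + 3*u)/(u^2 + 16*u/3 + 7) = 3*u/(3*u + 7)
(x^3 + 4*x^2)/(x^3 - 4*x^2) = (x + 4)/(x - 4)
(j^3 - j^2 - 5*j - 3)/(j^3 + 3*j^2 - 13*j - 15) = (j + 1)/(j + 5)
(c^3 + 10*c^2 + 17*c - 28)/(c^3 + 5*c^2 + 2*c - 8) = (c + 7)/(c + 2)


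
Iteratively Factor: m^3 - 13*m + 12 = (m - 1)*(m^2 + m - 12) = (m - 1)*(m + 4)*(m - 3)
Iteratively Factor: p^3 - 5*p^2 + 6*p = (p)*(p^2 - 5*p + 6) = p*(p - 2)*(p - 3)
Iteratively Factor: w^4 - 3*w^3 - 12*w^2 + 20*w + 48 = (w - 3)*(w^3 - 12*w - 16) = (w - 4)*(w - 3)*(w^2 + 4*w + 4) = (w - 4)*(w - 3)*(w + 2)*(w + 2)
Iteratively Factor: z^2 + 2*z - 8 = (z - 2)*(z + 4)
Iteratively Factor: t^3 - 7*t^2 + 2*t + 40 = (t - 5)*(t^2 - 2*t - 8) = (t - 5)*(t + 2)*(t - 4)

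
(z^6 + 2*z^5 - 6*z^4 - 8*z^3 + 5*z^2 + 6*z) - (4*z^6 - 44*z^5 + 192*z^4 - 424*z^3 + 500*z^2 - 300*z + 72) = -3*z^6 + 46*z^5 - 198*z^4 + 416*z^3 - 495*z^2 + 306*z - 72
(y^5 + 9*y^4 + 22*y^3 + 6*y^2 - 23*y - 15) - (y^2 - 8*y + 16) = y^5 + 9*y^4 + 22*y^3 + 5*y^2 - 15*y - 31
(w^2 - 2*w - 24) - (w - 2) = w^2 - 3*w - 22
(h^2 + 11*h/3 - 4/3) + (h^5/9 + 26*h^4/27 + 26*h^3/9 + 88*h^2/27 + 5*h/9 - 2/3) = h^5/9 + 26*h^4/27 + 26*h^3/9 + 115*h^2/27 + 38*h/9 - 2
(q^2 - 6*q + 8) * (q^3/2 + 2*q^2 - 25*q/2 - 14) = q^5/2 - q^4 - 41*q^3/2 + 77*q^2 - 16*q - 112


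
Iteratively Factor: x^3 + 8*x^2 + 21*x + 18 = (x + 3)*(x^2 + 5*x + 6) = (x + 2)*(x + 3)*(x + 3)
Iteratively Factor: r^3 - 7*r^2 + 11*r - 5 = (r - 1)*(r^2 - 6*r + 5) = (r - 1)^2*(r - 5)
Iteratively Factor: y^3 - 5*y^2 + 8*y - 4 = (y - 1)*(y^2 - 4*y + 4) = (y - 2)*(y - 1)*(y - 2)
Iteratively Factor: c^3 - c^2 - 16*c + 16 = (c + 4)*(c^2 - 5*c + 4) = (c - 1)*(c + 4)*(c - 4)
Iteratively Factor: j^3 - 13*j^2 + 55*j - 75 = (j - 3)*(j^2 - 10*j + 25) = (j - 5)*(j - 3)*(j - 5)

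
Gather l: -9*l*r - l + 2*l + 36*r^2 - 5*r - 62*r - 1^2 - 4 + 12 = l*(1 - 9*r) + 36*r^2 - 67*r + 7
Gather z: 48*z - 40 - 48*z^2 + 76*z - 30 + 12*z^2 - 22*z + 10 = -36*z^2 + 102*z - 60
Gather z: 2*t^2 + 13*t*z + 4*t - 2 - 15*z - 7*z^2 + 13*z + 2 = 2*t^2 + 4*t - 7*z^2 + z*(13*t - 2)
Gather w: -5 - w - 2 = -w - 7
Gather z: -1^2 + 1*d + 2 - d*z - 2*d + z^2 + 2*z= -d + z^2 + z*(2 - d) + 1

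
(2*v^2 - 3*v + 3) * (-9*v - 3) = -18*v^3 + 21*v^2 - 18*v - 9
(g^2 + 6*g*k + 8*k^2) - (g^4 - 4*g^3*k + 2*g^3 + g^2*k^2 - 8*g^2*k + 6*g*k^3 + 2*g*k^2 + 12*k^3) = -g^4 + 4*g^3*k - 2*g^3 - g^2*k^2 + 8*g^2*k + g^2 - 6*g*k^3 - 2*g*k^2 + 6*g*k - 12*k^3 + 8*k^2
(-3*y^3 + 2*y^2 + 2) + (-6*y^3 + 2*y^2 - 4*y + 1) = -9*y^3 + 4*y^2 - 4*y + 3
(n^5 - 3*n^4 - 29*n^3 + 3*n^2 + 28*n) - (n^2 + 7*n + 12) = n^5 - 3*n^4 - 29*n^3 + 2*n^2 + 21*n - 12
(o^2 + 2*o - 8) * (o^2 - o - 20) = o^4 + o^3 - 30*o^2 - 32*o + 160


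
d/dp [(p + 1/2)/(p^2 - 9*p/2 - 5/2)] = -1/(p^2 - 10*p + 25)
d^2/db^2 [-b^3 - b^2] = -6*b - 2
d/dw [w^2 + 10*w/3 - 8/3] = 2*w + 10/3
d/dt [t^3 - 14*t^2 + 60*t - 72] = 3*t^2 - 28*t + 60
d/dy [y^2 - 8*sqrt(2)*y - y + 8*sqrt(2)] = 2*y - 8*sqrt(2) - 1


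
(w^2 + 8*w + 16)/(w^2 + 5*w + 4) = (w + 4)/(w + 1)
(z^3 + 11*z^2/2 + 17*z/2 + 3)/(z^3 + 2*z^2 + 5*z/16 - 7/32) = 16*(z^2 + 5*z + 6)/(16*z^2 + 24*z - 7)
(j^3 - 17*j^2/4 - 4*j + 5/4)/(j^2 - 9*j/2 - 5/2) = (4*j^2 + 3*j - 1)/(2*(2*j + 1))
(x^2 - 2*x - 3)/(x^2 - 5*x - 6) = (x - 3)/(x - 6)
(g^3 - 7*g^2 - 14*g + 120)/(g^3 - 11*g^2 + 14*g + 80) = (g^2 - 2*g - 24)/(g^2 - 6*g - 16)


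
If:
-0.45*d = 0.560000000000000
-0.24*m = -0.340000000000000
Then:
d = -1.24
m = 1.42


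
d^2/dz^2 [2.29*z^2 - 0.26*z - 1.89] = 4.58000000000000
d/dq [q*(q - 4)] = 2*q - 4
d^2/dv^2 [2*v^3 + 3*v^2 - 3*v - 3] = 12*v + 6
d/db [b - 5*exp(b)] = 1 - 5*exp(b)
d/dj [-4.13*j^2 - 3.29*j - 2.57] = -8.26*j - 3.29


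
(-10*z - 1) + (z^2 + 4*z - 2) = z^2 - 6*z - 3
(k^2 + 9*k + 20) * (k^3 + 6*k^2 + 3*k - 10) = k^5 + 15*k^4 + 77*k^3 + 137*k^2 - 30*k - 200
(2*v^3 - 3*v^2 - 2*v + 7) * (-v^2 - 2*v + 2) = -2*v^5 - v^4 + 12*v^3 - 9*v^2 - 18*v + 14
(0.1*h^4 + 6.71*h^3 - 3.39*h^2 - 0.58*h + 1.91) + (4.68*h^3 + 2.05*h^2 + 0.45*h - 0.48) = 0.1*h^4 + 11.39*h^3 - 1.34*h^2 - 0.13*h + 1.43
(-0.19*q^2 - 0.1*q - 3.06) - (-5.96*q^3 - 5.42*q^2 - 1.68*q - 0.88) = 5.96*q^3 + 5.23*q^2 + 1.58*q - 2.18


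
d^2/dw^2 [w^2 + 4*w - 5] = 2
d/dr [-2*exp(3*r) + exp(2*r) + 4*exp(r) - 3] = 2*(-3*exp(2*r) + exp(r) + 2)*exp(r)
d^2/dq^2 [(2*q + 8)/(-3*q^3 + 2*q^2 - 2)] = 4*(-q^2*(q + 4)*(9*q - 4)^2 + (9*q^2 - 4*q + (q + 4)*(9*q - 2))*(3*q^3 - 2*q^2 + 2))/(3*q^3 - 2*q^2 + 2)^3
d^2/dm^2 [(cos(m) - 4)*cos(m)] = 4*cos(m) - 2*cos(2*m)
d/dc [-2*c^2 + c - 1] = 1 - 4*c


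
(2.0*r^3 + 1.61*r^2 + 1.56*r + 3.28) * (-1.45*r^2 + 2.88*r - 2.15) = -2.9*r^5 + 3.4255*r^4 - 1.9252*r^3 - 3.7247*r^2 + 6.0924*r - 7.052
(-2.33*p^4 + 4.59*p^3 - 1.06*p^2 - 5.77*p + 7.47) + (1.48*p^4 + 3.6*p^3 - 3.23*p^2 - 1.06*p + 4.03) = -0.85*p^4 + 8.19*p^3 - 4.29*p^2 - 6.83*p + 11.5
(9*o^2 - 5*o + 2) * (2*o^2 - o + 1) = 18*o^4 - 19*o^3 + 18*o^2 - 7*o + 2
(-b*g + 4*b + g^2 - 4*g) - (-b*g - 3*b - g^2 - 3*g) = 7*b + 2*g^2 - g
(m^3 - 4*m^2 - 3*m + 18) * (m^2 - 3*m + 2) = m^5 - 7*m^4 + 11*m^3 + 19*m^2 - 60*m + 36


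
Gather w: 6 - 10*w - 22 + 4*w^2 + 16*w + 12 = 4*w^2 + 6*w - 4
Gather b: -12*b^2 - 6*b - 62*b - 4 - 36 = -12*b^2 - 68*b - 40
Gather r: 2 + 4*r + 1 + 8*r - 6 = 12*r - 3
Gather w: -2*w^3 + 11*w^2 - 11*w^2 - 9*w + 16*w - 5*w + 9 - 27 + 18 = -2*w^3 + 2*w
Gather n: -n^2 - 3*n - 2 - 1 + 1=-n^2 - 3*n - 2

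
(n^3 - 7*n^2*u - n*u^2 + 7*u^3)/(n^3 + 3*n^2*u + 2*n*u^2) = (n^2 - 8*n*u + 7*u^2)/(n*(n + 2*u))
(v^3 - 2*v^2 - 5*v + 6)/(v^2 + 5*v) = (v^3 - 2*v^2 - 5*v + 6)/(v*(v + 5))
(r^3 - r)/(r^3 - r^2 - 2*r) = (r - 1)/(r - 2)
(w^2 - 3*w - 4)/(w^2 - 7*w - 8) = (w - 4)/(w - 8)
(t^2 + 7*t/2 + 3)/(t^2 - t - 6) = (t + 3/2)/(t - 3)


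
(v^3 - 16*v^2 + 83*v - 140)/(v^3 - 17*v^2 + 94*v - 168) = (v - 5)/(v - 6)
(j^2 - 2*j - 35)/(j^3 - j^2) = (j^2 - 2*j - 35)/(j^2*(j - 1))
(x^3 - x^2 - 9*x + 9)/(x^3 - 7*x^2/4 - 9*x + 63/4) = 4*(x - 1)/(4*x - 7)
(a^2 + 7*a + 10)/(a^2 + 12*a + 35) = (a + 2)/(a + 7)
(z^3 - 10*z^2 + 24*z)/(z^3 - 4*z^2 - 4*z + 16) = z*(z - 6)/(z^2 - 4)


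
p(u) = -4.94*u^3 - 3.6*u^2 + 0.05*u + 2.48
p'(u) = -14.82*u^2 - 7.2*u + 0.05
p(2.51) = -98.19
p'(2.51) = -111.39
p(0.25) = 2.19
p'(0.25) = -2.68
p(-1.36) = 8.18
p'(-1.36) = -17.57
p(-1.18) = 5.52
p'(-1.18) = -12.09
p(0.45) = 1.32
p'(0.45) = -6.19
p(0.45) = 1.32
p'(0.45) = -6.19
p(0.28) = 2.10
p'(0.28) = -3.13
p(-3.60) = 186.12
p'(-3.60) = -166.10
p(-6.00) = 939.62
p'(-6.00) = -490.27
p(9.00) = -3889.93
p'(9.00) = -1265.17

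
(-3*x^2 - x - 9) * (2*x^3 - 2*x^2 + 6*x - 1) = -6*x^5 + 4*x^4 - 34*x^3 + 15*x^2 - 53*x + 9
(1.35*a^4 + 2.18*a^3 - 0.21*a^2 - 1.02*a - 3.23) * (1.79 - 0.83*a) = -1.1205*a^5 + 0.6071*a^4 + 4.0765*a^3 + 0.4707*a^2 + 0.8551*a - 5.7817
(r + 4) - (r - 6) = 10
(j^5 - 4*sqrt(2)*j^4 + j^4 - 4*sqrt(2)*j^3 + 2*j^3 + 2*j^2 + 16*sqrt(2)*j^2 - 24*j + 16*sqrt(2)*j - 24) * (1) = j^5 - 4*sqrt(2)*j^4 + j^4 - 4*sqrt(2)*j^3 + 2*j^3 + 2*j^2 + 16*sqrt(2)*j^2 - 24*j + 16*sqrt(2)*j - 24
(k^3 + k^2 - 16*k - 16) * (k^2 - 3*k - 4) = k^5 - 2*k^4 - 23*k^3 + 28*k^2 + 112*k + 64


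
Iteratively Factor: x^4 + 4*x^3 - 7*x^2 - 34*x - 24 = (x + 1)*(x^3 + 3*x^2 - 10*x - 24) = (x + 1)*(x + 4)*(x^2 - x - 6) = (x + 1)*(x + 2)*(x + 4)*(x - 3)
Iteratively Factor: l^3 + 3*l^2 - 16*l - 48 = (l + 4)*(l^2 - l - 12) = (l + 3)*(l + 4)*(l - 4)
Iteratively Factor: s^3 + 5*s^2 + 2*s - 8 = (s + 2)*(s^2 + 3*s - 4) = (s + 2)*(s + 4)*(s - 1)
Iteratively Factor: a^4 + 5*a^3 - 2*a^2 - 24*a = (a)*(a^3 + 5*a^2 - 2*a - 24) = a*(a + 3)*(a^2 + 2*a - 8) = a*(a - 2)*(a + 3)*(a + 4)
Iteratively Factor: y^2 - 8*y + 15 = (y - 3)*(y - 5)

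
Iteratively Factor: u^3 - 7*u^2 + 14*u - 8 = (u - 1)*(u^2 - 6*u + 8) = (u - 2)*(u - 1)*(u - 4)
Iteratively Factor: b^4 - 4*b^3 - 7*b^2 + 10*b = (b - 1)*(b^3 - 3*b^2 - 10*b) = (b - 1)*(b + 2)*(b^2 - 5*b) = (b - 5)*(b - 1)*(b + 2)*(b)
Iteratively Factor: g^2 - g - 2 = (g - 2)*(g + 1)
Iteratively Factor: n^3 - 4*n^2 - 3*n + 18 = (n - 3)*(n^2 - n - 6) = (n - 3)*(n + 2)*(n - 3)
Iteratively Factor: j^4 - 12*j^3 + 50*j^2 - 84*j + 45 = (j - 3)*(j^3 - 9*j^2 + 23*j - 15) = (j - 3)^2*(j^2 - 6*j + 5) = (j - 5)*(j - 3)^2*(j - 1)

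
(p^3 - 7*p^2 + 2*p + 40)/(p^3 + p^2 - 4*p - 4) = (p^2 - 9*p + 20)/(p^2 - p - 2)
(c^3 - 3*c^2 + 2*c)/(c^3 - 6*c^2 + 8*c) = (c - 1)/(c - 4)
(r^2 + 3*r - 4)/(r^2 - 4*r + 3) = (r + 4)/(r - 3)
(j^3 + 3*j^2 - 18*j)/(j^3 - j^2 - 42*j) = (j - 3)/(j - 7)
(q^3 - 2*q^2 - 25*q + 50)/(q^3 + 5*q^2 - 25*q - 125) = (q - 2)/(q + 5)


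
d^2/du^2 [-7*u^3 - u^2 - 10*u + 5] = -42*u - 2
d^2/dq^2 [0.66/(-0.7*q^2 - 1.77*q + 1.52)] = (0.6468*q^2 + 1.63548*q - 0.66*(1.4*q + 1.77)*(2.8*q + 3.54) - 1.40448)/(0.7*q^2 + 1.77*q - 1.52)^3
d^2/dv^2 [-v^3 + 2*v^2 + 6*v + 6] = 4 - 6*v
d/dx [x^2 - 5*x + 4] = 2*x - 5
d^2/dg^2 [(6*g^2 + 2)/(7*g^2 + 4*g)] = 4*(-84*g^3 + 147*g^2 + 84*g + 16)/(g^3*(343*g^3 + 588*g^2 + 336*g + 64))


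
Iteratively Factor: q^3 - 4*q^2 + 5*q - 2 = (q - 1)*(q^2 - 3*q + 2) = (q - 1)^2*(q - 2)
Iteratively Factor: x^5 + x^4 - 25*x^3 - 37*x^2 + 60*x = (x + 4)*(x^4 - 3*x^3 - 13*x^2 + 15*x) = (x - 1)*(x + 4)*(x^3 - 2*x^2 - 15*x) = (x - 5)*(x - 1)*(x + 4)*(x^2 + 3*x) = (x - 5)*(x - 1)*(x + 3)*(x + 4)*(x)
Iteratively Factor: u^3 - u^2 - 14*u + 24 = (u - 3)*(u^2 + 2*u - 8) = (u - 3)*(u + 4)*(u - 2)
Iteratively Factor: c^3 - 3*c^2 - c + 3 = (c - 1)*(c^2 - 2*c - 3) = (c - 3)*(c - 1)*(c + 1)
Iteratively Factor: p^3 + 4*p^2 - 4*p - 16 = (p - 2)*(p^2 + 6*p + 8) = (p - 2)*(p + 2)*(p + 4)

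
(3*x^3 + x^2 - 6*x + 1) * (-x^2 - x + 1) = -3*x^5 - 4*x^4 + 8*x^3 + 6*x^2 - 7*x + 1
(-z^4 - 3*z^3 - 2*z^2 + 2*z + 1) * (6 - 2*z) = 2*z^5 - 14*z^3 - 16*z^2 + 10*z + 6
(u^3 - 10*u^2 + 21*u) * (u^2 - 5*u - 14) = u^5 - 15*u^4 + 57*u^3 + 35*u^2 - 294*u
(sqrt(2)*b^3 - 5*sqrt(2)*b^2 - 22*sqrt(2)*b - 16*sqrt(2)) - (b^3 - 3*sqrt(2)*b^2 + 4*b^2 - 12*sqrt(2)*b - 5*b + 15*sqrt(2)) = -b^3 + sqrt(2)*b^3 - 4*b^2 - 2*sqrt(2)*b^2 - 10*sqrt(2)*b + 5*b - 31*sqrt(2)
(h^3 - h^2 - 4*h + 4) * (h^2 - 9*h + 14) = h^5 - 10*h^4 + 19*h^3 + 26*h^2 - 92*h + 56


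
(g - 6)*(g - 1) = g^2 - 7*g + 6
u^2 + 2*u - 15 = (u - 3)*(u + 5)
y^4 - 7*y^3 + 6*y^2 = y^2*(y - 6)*(y - 1)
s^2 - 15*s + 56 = (s - 8)*(s - 7)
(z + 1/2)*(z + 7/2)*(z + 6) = z^3 + 10*z^2 + 103*z/4 + 21/2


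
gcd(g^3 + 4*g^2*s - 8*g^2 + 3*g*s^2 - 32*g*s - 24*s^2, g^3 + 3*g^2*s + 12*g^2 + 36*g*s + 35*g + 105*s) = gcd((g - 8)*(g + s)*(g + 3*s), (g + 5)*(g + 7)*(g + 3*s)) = g + 3*s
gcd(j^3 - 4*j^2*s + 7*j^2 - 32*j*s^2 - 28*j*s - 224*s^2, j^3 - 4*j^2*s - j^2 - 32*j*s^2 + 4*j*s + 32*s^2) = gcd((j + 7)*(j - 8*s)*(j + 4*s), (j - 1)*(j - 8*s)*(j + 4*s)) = -j^2 + 4*j*s + 32*s^2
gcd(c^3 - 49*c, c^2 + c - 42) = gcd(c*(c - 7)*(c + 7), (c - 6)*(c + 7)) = c + 7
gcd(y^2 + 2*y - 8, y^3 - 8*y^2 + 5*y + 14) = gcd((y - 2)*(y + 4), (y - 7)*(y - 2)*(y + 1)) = y - 2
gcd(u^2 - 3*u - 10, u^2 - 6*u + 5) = u - 5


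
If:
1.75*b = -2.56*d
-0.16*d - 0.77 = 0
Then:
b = 7.04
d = -4.81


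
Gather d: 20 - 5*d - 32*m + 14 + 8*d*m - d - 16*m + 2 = d*(8*m - 6) - 48*m + 36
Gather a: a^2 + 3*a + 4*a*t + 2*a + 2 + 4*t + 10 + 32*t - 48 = a^2 + a*(4*t + 5) + 36*t - 36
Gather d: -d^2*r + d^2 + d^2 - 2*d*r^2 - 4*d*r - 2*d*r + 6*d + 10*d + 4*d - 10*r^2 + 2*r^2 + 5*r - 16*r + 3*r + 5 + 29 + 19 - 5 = d^2*(2 - r) + d*(-2*r^2 - 6*r + 20) - 8*r^2 - 8*r + 48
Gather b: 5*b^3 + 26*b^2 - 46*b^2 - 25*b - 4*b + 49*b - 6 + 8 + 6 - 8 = 5*b^3 - 20*b^2 + 20*b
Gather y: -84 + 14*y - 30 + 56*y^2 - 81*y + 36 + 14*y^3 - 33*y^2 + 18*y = 14*y^3 + 23*y^2 - 49*y - 78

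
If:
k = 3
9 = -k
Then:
No Solution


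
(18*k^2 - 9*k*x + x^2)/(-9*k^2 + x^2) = (-6*k + x)/(3*k + x)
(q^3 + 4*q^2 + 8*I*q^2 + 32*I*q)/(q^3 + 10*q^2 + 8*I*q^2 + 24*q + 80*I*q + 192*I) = q/(q + 6)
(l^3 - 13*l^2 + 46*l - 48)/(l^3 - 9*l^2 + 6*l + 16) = (l - 3)/(l + 1)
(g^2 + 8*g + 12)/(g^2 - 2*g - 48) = (g + 2)/(g - 8)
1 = 1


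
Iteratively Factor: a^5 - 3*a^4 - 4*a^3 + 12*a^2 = (a + 2)*(a^4 - 5*a^3 + 6*a^2) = a*(a + 2)*(a^3 - 5*a^2 + 6*a) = a^2*(a + 2)*(a^2 - 5*a + 6) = a^2*(a - 3)*(a + 2)*(a - 2)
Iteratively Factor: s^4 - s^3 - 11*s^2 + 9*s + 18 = (s + 1)*(s^3 - 2*s^2 - 9*s + 18) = (s - 2)*(s + 1)*(s^2 - 9) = (s - 2)*(s + 1)*(s + 3)*(s - 3)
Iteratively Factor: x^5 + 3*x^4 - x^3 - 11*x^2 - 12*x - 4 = (x - 2)*(x^4 + 5*x^3 + 9*x^2 + 7*x + 2) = (x - 2)*(x + 2)*(x^3 + 3*x^2 + 3*x + 1) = (x - 2)*(x + 1)*(x + 2)*(x^2 + 2*x + 1) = (x - 2)*(x + 1)^2*(x + 2)*(x + 1)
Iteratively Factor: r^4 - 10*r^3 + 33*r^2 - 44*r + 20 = (r - 2)*(r^3 - 8*r^2 + 17*r - 10) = (r - 2)*(r - 1)*(r^2 - 7*r + 10) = (r - 2)^2*(r - 1)*(r - 5)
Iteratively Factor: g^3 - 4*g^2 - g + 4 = (g - 1)*(g^2 - 3*g - 4) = (g - 1)*(g + 1)*(g - 4)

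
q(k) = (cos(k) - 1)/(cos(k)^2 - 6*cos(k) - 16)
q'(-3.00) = -0.04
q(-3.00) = 0.22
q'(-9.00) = -0.11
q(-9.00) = 0.20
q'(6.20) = -0.00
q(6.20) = 0.00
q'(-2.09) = -0.12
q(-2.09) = 0.12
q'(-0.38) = -0.02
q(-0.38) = 0.00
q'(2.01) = 0.12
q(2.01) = 0.11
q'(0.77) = 0.04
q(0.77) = 0.01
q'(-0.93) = -0.05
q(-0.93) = 0.02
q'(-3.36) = 0.06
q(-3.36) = 0.22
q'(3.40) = -0.07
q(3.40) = 0.21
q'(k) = (2*sin(k)*cos(k) - 6*sin(k))*(cos(k) - 1)/(cos(k)^2 - 6*cos(k) - 16)^2 - sin(k)/(cos(k)^2 - 6*cos(k) - 16) = (cos(k)^2 - 2*cos(k) + 22)*sin(k)/(sin(k)^2 + 6*cos(k) + 15)^2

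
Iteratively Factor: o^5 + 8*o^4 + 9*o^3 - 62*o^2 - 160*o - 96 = (o + 1)*(o^4 + 7*o^3 + 2*o^2 - 64*o - 96) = (o - 3)*(o + 1)*(o^3 + 10*o^2 + 32*o + 32) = (o - 3)*(o + 1)*(o + 4)*(o^2 + 6*o + 8) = (o - 3)*(o + 1)*(o + 4)^2*(o + 2)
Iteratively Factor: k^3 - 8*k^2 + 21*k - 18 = (k - 2)*(k^2 - 6*k + 9) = (k - 3)*(k - 2)*(k - 3)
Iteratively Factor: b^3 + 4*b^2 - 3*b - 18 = (b + 3)*(b^2 + b - 6) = (b + 3)^2*(b - 2)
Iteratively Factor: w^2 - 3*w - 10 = (w + 2)*(w - 5)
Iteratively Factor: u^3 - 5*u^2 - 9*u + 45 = (u - 5)*(u^2 - 9) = (u - 5)*(u - 3)*(u + 3)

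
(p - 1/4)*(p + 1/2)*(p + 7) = p^3 + 29*p^2/4 + 13*p/8 - 7/8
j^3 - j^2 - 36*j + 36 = (j - 6)*(j - 1)*(j + 6)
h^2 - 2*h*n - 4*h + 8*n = (h - 4)*(h - 2*n)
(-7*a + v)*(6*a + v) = -42*a^2 - a*v + v^2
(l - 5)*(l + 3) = l^2 - 2*l - 15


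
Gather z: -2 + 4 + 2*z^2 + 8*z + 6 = 2*z^2 + 8*z + 8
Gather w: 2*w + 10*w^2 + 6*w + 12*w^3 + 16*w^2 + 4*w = 12*w^3 + 26*w^2 + 12*w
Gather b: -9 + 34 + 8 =33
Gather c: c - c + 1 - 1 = 0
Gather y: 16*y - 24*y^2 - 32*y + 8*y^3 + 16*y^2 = 8*y^3 - 8*y^2 - 16*y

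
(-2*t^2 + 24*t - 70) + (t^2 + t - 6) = -t^2 + 25*t - 76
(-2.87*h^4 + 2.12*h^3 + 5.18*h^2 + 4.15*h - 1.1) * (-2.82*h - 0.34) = 8.0934*h^5 - 5.0026*h^4 - 15.3284*h^3 - 13.4642*h^2 + 1.691*h + 0.374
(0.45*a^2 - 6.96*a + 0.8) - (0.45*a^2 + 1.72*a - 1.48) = 2.28 - 8.68*a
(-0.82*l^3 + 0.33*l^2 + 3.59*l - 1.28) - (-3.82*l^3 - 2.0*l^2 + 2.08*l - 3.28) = 3.0*l^3 + 2.33*l^2 + 1.51*l + 2.0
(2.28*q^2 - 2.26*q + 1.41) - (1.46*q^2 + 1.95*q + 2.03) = 0.82*q^2 - 4.21*q - 0.62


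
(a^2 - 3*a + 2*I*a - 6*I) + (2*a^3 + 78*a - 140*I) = 2*a^3 + a^2 + 75*a + 2*I*a - 146*I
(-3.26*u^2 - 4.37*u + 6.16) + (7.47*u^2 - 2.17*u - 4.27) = 4.21*u^2 - 6.54*u + 1.89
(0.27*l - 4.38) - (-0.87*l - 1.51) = 1.14*l - 2.87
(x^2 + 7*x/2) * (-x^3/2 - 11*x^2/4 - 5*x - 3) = -x^5/2 - 9*x^4/2 - 117*x^3/8 - 41*x^2/2 - 21*x/2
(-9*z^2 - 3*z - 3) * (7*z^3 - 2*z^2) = -63*z^5 - 3*z^4 - 15*z^3 + 6*z^2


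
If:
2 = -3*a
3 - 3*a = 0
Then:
No Solution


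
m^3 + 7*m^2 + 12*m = m*(m + 3)*(m + 4)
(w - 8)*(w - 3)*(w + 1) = w^3 - 10*w^2 + 13*w + 24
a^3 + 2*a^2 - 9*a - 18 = (a - 3)*(a + 2)*(a + 3)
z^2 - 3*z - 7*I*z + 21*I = (z - 3)*(z - 7*I)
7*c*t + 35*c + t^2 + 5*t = (7*c + t)*(t + 5)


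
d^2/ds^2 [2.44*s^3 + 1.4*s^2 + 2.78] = 14.64*s + 2.8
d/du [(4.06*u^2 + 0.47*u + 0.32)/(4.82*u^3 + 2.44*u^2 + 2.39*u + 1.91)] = (-19.5692*u^4 - 4.5308*u^3 + 3.9294*u^2 + 13.9476*u + 0.1329)/(23.2324*u^6 + 23.5216*u^5 + 28.9932*u^4 + 30.0756*u^3 + 15.0329*u^2 + 9.1298*u + 3.6481)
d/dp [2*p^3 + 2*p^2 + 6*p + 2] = 6*p^2 + 4*p + 6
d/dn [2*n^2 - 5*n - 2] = 4*n - 5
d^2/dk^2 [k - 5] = 0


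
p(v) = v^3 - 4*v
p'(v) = 3*v^2 - 4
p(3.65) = 34.03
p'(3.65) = 35.97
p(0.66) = -2.35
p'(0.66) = -2.69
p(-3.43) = -26.63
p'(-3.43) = 31.29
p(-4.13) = -53.92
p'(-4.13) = 47.17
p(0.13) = -0.52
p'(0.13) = -3.95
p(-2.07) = -0.59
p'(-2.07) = 8.85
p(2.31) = 3.09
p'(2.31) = 12.01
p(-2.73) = -9.43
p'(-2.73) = 18.36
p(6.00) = 192.00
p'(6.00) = 104.00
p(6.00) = 192.00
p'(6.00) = 104.00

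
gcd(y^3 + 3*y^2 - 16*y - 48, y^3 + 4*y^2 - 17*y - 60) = y^2 - y - 12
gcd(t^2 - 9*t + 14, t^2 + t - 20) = 1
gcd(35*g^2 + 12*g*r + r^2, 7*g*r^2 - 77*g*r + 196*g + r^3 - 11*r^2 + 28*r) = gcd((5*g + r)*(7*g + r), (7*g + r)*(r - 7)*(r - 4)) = 7*g + r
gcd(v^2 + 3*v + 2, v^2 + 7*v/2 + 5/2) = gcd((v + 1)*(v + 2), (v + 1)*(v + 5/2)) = v + 1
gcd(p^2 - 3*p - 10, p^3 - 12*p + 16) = 1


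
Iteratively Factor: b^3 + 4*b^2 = (b)*(b^2 + 4*b) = b*(b + 4)*(b)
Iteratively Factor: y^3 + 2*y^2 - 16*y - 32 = (y - 4)*(y^2 + 6*y + 8) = (y - 4)*(y + 2)*(y + 4)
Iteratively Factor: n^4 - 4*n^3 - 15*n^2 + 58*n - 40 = (n - 1)*(n^3 - 3*n^2 - 18*n + 40) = (n - 5)*(n - 1)*(n^2 + 2*n - 8) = (n - 5)*(n - 1)*(n + 4)*(n - 2)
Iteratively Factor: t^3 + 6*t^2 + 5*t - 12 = (t + 3)*(t^2 + 3*t - 4) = (t + 3)*(t + 4)*(t - 1)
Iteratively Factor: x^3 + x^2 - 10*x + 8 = (x + 4)*(x^2 - 3*x + 2) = (x - 2)*(x + 4)*(x - 1)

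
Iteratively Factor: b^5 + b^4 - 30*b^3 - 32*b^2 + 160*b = (b + 4)*(b^4 - 3*b^3 - 18*b^2 + 40*b) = (b - 5)*(b + 4)*(b^3 + 2*b^2 - 8*b) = (b - 5)*(b + 4)^2*(b^2 - 2*b) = (b - 5)*(b - 2)*(b + 4)^2*(b)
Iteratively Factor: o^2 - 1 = (o + 1)*(o - 1)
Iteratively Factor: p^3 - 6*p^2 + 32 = (p - 4)*(p^2 - 2*p - 8) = (p - 4)^2*(p + 2)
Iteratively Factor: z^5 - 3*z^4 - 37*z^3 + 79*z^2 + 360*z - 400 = (z + 4)*(z^4 - 7*z^3 - 9*z^2 + 115*z - 100) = (z - 5)*(z + 4)*(z^3 - 2*z^2 - 19*z + 20) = (z - 5)*(z - 1)*(z + 4)*(z^2 - z - 20) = (z - 5)*(z - 1)*(z + 4)^2*(z - 5)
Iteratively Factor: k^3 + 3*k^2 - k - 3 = (k + 1)*(k^2 + 2*k - 3) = (k - 1)*(k + 1)*(k + 3)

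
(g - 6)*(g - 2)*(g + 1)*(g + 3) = g^4 - 4*g^3 - 17*g^2 + 24*g + 36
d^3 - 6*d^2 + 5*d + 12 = (d - 4)*(d - 3)*(d + 1)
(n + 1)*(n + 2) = n^2 + 3*n + 2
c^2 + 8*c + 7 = (c + 1)*(c + 7)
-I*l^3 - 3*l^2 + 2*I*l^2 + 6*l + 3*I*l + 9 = (l - 3)*(l - 3*I)*(-I*l - I)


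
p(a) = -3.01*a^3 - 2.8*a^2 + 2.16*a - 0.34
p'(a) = -9.03*a^2 - 5.6*a + 2.16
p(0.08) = -0.19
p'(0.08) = 1.65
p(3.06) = -106.19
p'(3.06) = -99.53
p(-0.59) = -1.97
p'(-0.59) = 2.32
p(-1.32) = -1.15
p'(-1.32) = -6.18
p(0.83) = -2.20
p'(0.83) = -8.71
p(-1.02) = -2.26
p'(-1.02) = -1.52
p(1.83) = -24.21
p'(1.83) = -38.33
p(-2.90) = 43.26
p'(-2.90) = -57.54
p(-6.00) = 536.06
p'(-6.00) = -289.32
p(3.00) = -100.33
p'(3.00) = -95.91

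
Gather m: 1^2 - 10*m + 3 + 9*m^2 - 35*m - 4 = 9*m^2 - 45*m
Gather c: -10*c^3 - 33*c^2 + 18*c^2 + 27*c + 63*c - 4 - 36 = -10*c^3 - 15*c^2 + 90*c - 40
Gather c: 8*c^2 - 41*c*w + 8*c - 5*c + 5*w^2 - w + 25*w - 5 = 8*c^2 + c*(3 - 41*w) + 5*w^2 + 24*w - 5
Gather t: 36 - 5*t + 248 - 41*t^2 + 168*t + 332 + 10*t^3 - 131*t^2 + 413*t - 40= 10*t^3 - 172*t^2 + 576*t + 576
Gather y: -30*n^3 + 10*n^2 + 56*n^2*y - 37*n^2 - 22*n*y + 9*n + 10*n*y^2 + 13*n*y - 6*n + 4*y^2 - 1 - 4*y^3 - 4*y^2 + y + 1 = -30*n^3 - 27*n^2 + 10*n*y^2 + 3*n - 4*y^3 + y*(56*n^2 - 9*n + 1)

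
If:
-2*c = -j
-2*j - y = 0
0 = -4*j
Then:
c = 0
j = 0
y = 0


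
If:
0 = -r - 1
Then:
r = -1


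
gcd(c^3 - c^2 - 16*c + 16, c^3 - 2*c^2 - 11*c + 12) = c^2 - 5*c + 4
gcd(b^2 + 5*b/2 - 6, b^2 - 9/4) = b - 3/2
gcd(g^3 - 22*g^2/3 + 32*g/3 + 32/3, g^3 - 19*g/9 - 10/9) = g + 2/3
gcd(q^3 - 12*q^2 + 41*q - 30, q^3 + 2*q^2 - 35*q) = q - 5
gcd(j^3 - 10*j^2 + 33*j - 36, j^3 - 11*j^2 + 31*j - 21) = j - 3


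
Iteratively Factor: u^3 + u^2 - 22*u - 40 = (u - 5)*(u^2 + 6*u + 8) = (u - 5)*(u + 2)*(u + 4)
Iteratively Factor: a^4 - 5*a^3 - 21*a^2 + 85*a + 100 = (a - 5)*(a^3 - 21*a - 20) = (a - 5)*(a + 1)*(a^2 - a - 20) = (a - 5)*(a + 1)*(a + 4)*(a - 5)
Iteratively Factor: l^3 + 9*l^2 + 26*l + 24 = (l + 3)*(l^2 + 6*l + 8) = (l + 3)*(l + 4)*(l + 2)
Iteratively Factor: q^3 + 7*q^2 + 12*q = (q)*(q^2 + 7*q + 12) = q*(q + 3)*(q + 4)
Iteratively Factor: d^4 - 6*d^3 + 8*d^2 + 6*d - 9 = (d - 1)*(d^3 - 5*d^2 + 3*d + 9) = (d - 3)*(d - 1)*(d^2 - 2*d - 3) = (d - 3)^2*(d - 1)*(d + 1)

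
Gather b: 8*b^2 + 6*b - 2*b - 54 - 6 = 8*b^2 + 4*b - 60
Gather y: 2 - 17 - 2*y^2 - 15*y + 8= -2*y^2 - 15*y - 7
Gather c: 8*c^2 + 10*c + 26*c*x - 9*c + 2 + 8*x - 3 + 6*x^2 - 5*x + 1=8*c^2 + c*(26*x + 1) + 6*x^2 + 3*x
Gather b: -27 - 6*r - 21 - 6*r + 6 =-12*r - 42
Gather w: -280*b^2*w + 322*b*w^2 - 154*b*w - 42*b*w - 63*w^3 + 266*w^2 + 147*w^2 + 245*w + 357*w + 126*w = -63*w^3 + w^2*(322*b + 413) + w*(-280*b^2 - 196*b + 728)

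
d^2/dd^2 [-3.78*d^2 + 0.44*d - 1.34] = -7.56000000000000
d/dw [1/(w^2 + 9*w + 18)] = (-2*w - 9)/(w^2 + 9*w + 18)^2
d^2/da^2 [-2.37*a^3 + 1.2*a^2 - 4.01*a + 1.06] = 2.4 - 14.22*a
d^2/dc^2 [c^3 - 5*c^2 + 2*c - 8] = 6*c - 10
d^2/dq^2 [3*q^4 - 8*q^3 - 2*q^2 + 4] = 36*q^2 - 48*q - 4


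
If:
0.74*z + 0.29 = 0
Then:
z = -0.39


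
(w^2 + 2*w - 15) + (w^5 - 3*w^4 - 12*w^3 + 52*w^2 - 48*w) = w^5 - 3*w^4 - 12*w^3 + 53*w^2 - 46*w - 15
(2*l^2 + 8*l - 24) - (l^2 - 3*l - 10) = l^2 + 11*l - 14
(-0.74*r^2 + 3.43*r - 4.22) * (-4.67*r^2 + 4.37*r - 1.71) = 3.4558*r^4 - 19.2519*r^3 + 35.9619*r^2 - 24.3067*r + 7.2162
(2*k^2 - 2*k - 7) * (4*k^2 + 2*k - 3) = 8*k^4 - 4*k^3 - 38*k^2 - 8*k + 21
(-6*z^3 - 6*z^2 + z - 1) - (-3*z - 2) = -6*z^3 - 6*z^2 + 4*z + 1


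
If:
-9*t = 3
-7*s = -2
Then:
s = 2/7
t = -1/3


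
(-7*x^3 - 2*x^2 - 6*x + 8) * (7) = -49*x^3 - 14*x^2 - 42*x + 56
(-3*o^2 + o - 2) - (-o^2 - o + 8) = -2*o^2 + 2*o - 10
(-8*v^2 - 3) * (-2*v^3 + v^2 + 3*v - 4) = 16*v^5 - 8*v^4 - 18*v^3 + 29*v^2 - 9*v + 12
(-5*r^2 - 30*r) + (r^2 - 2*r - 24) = -4*r^2 - 32*r - 24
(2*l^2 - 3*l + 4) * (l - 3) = 2*l^3 - 9*l^2 + 13*l - 12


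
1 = 1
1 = 1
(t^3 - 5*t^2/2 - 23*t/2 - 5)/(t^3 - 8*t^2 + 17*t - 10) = (t^2 + 5*t/2 + 1)/(t^2 - 3*t + 2)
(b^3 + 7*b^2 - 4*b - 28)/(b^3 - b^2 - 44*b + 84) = (b + 2)/(b - 6)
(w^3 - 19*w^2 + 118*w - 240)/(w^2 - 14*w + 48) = w - 5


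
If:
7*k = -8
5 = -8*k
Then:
No Solution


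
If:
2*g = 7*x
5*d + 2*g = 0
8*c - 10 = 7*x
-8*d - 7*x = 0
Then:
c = 5/4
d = 0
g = 0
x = 0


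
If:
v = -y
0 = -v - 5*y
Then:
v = 0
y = 0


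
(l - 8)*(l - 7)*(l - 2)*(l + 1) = l^4 - 16*l^3 + 69*l^2 - 26*l - 112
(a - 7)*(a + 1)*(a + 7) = a^3 + a^2 - 49*a - 49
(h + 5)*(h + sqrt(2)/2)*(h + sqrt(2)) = h^3 + 3*sqrt(2)*h^2/2 + 5*h^2 + h + 15*sqrt(2)*h/2 + 5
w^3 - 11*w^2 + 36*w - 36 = (w - 6)*(w - 3)*(w - 2)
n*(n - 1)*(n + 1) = n^3 - n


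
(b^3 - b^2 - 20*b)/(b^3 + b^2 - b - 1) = b*(b^2 - b - 20)/(b^3 + b^2 - b - 1)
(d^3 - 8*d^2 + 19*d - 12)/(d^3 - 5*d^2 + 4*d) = (d - 3)/d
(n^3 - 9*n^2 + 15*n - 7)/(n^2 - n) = n - 8 + 7/n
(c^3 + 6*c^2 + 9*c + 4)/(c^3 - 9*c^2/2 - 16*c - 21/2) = 2*(c^2 + 5*c + 4)/(2*c^2 - 11*c - 21)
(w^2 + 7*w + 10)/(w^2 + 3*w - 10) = (w + 2)/(w - 2)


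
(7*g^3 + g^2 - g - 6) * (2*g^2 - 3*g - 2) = 14*g^5 - 19*g^4 - 19*g^3 - 11*g^2 + 20*g + 12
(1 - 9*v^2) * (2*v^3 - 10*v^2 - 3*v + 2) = -18*v^5 + 90*v^4 + 29*v^3 - 28*v^2 - 3*v + 2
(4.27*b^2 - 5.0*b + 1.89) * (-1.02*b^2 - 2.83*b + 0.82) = -4.3554*b^4 - 6.9841*b^3 + 15.7236*b^2 - 9.4487*b + 1.5498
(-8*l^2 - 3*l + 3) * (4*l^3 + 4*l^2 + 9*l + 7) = -32*l^5 - 44*l^4 - 72*l^3 - 71*l^2 + 6*l + 21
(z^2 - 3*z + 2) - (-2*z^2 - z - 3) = 3*z^2 - 2*z + 5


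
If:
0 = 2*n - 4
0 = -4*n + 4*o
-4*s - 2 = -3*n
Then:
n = 2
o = 2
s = 1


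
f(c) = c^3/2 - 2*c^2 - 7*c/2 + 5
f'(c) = 3*c^2/2 - 4*c - 7/2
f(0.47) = 2.97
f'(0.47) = -5.05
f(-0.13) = 5.42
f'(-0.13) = -2.95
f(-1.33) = 4.94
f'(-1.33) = 4.47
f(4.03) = -8.86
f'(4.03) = 4.74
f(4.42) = -6.37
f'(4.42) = 8.12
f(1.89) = -5.38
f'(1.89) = -5.70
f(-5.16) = -98.89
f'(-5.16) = 57.08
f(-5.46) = -116.90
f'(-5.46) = 63.06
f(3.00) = -10.00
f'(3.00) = -2.00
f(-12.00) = -1105.00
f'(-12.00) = 260.50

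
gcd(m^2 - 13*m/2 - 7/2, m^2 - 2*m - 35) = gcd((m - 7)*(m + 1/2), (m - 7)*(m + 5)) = m - 7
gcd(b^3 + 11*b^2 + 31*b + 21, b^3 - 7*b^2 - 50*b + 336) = b + 7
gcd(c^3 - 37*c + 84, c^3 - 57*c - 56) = c + 7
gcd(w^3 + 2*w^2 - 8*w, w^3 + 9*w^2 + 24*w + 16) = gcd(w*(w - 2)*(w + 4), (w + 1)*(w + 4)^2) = w + 4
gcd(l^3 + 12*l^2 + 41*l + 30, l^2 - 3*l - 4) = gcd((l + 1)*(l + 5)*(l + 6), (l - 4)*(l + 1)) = l + 1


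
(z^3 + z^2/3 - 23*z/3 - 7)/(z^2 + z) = z - 2/3 - 7/z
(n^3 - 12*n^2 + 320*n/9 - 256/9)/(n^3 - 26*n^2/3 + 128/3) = (n - 4/3)/(n + 2)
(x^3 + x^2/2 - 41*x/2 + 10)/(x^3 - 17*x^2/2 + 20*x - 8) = (x + 5)/(x - 4)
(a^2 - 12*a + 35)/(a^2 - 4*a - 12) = (-a^2 + 12*a - 35)/(-a^2 + 4*a + 12)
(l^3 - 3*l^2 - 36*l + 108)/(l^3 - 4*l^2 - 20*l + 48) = (l^2 + 3*l - 18)/(l^2 + 2*l - 8)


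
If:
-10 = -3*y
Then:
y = 10/3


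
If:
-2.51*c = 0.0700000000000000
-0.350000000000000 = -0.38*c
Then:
No Solution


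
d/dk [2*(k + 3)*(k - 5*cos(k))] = 2*k + 2*(k + 3)*(5*sin(k) + 1) - 10*cos(k)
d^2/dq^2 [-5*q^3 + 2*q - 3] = -30*q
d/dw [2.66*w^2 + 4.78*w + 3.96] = 5.32*w + 4.78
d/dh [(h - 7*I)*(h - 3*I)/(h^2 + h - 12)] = (h^2*(1 + 10*I) + 18*h + 21 + 120*I)/(h^4 + 2*h^3 - 23*h^2 - 24*h + 144)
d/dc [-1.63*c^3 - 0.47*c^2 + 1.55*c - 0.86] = -4.89*c^2 - 0.94*c + 1.55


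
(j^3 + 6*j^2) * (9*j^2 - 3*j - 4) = 9*j^5 + 51*j^4 - 22*j^3 - 24*j^2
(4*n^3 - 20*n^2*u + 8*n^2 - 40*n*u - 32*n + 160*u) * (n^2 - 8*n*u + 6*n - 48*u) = 4*n^5 - 52*n^4*u + 32*n^4 + 160*n^3*u^2 - 416*n^3*u + 16*n^3 + 1280*n^2*u^2 - 208*n^2*u - 192*n^2 + 640*n*u^2 + 2496*n*u - 7680*u^2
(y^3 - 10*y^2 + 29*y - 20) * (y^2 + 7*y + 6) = y^5 - 3*y^4 - 35*y^3 + 123*y^2 + 34*y - 120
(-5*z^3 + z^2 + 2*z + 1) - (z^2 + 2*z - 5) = 6 - 5*z^3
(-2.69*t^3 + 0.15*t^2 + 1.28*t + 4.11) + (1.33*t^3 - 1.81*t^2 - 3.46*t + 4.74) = -1.36*t^3 - 1.66*t^2 - 2.18*t + 8.85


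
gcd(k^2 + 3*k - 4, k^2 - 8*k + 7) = k - 1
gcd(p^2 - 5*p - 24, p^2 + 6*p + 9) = p + 3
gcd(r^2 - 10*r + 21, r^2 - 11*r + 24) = r - 3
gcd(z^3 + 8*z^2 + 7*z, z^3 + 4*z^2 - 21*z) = z^2 + 7*z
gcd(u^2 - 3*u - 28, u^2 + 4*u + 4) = 1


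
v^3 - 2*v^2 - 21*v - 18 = (v - 6)*(v + 1)*(v + 3)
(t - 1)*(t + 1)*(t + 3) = t^3 + 3*t^2 - t - 3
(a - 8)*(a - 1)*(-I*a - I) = -I*a^3 + 8*I*a^2 + I*a - 8*I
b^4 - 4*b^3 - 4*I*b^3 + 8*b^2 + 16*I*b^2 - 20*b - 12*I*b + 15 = (b - 3)*(b - 1)*(b - 5*I)*(b + I)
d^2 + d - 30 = (d - 5)*(d + 6)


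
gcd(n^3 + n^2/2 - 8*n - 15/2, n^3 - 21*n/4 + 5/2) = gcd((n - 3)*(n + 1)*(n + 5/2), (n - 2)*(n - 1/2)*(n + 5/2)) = n + 5/2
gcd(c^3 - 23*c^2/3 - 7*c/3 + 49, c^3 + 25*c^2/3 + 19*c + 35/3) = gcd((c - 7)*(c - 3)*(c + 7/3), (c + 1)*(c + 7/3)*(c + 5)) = c + 7/3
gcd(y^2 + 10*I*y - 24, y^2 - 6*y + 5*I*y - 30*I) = 1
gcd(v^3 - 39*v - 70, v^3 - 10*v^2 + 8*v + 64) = v + 2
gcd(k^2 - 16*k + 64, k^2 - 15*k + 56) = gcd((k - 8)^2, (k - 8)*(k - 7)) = k - 8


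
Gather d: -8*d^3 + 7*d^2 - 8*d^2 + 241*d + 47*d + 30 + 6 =-8*d^3 - d^2 + 288*d + 36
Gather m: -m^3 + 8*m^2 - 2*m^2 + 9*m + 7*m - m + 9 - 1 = -m^3 + 6*m^2 + 15*m + 8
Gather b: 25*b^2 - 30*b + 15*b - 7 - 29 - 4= 25*b^2 - 15*b - 40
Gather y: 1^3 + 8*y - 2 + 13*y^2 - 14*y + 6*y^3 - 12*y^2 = 6*y^3 + y^2 - 6*y - 1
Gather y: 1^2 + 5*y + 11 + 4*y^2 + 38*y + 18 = 4*y^2 + 43*y + 30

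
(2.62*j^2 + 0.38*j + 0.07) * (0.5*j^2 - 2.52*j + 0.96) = 1.31*j^4 - 6.4124*j^3 + 1.5926*j^2 + 0.1884*j + 0.0672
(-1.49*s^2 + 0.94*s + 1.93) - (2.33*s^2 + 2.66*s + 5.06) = -3.82*s^2 - 1.72*s - 3.13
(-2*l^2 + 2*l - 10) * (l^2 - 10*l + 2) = -2*l^4 + 22*l^3 - 34*l^2 + 104*l - 20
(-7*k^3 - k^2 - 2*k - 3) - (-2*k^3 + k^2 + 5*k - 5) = -5*k^3 - 2*k^2 - 7*k + 2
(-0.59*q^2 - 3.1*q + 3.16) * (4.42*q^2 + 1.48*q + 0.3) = -2.6078*q^4 - 14.5752*q^3 + 9.2022*q^2 + 3.7468*q + 0.948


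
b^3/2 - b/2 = b*(b/2 + 1/2)*(b - 1)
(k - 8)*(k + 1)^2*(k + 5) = k^4 - k^3 - 45*k^2 - 83*k - 40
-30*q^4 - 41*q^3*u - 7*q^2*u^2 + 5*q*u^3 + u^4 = (-3*q + u)*(q + u)*(2*q + u)*(5*q + u)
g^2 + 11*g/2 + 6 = (g + 3/2)*(g + 4)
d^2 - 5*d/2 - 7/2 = (d - 7/2)*(d + 1)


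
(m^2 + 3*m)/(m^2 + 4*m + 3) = m/(m + 1)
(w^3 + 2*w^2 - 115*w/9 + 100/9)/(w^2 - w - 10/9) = (3*w^2 + 11*w - 20)/(3*w + 2)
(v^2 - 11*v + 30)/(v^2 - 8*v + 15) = (v - 6)/(v - 3)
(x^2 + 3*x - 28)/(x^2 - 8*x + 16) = (x + 7)/(x - 4)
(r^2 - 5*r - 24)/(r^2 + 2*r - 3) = (r - 8)/(r - 1)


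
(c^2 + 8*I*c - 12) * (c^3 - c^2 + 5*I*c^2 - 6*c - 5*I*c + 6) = c^5 - c^4 + 13*I*c^4 - 58*c^3 - 13*I*c^3 + 58*c^2 - 108*I*c^2 + 72*c + 108*I*c - 72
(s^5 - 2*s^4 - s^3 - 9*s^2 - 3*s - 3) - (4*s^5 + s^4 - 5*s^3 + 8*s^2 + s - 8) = -3*s^5 - 3*s^4 + 4*s^3 - 17*s^2 - 4*s + 5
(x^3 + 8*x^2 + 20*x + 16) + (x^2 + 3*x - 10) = x^3 + 9*x^2 + 23*x + 6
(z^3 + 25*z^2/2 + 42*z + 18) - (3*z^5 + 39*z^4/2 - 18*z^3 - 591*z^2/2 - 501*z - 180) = -3*z^5 - 39*z^4/2 + 19*z^3 + 308*z^2 + 543*z + 198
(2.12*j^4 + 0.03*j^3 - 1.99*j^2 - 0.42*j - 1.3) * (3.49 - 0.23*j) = -0.4876*j^5 + 7.3919*j^4 + 0.5624*j^3 - 6.8485*j^2 - 1.1668*j - 4.537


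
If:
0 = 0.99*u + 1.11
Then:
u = -1.12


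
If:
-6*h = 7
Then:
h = -7/6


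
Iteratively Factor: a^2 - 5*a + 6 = (a - 3)*(a - 2)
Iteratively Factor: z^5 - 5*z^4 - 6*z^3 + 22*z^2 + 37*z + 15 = (z - 3)*(z^4 - 2*z^3 - 12*z^2 - 14*z - 5) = (z - 3)*(z + 1)*(z^3 - 3*z^2 - 9*z - 5) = (z - 3)*(z + 1)^2*(z^2 - 4*z - 5) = (z - 5)*(z - 3)*(z + 1)^2*(z + 1)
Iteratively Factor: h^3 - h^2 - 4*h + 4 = (h - 2)*(h^2 + h - 2) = (h - 2)*(h + 2)*(h - 1)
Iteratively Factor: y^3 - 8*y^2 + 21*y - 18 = (y - 2)*(y^2 - 6*y + 9) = (y - 3)*(y - 2)*(y - 3)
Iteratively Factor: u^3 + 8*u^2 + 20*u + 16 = (u + 4)*(u^2 + 4*u + 4) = (u + 2)*(u + 4)*(u + 2)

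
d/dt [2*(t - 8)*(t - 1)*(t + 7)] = 6*t^2 - 8*t - 110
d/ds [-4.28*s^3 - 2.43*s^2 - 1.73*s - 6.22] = -12.84*s^2 - 4.86*s - 1.73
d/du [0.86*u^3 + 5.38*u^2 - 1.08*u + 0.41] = 2.58*u^2 + 10.76*u - 1.08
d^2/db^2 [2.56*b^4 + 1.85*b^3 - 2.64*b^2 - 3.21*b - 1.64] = 30.72*b^2 + 11.1*b - 5.28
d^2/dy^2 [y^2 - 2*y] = 2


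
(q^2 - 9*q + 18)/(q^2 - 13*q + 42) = (q - 3)/(q - 7)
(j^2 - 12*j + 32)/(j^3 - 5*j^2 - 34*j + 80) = (j - 4)/(j^2 + 3*j - 10)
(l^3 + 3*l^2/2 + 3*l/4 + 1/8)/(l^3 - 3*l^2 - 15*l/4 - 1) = (l + 1/2)/(l - 4)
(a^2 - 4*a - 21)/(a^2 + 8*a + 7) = (a^2 - 4*a - 21)/(a^2 + 8*a + 7)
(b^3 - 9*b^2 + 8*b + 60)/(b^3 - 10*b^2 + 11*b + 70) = (b - 6)/(b - 7)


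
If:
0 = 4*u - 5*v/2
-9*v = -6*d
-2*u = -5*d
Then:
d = 0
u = 0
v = 0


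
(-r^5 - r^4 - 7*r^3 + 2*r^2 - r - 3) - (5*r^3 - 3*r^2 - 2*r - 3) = -r^5 - r^4 - 12*r^3 + 5*r^2 + r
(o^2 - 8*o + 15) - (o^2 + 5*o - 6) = 21 - 13*o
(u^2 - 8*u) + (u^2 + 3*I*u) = 2*u^2 - 8*u + 3*I*u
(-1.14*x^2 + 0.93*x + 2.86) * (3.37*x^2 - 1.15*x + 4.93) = -3.8418*x^4 + 4.4451*x^3 + 2.9485*x^2 + 1.2959*x + 14.0998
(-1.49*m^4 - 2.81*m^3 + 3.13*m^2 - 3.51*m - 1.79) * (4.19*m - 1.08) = -6.2431*m^5 - 10.1647*m^4 + 16.1495*m^3 - 18.0873*m^2 - 3.7093*m + 1.9332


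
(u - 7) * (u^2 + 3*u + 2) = u^3 - 4*u^2 - 19*u - 14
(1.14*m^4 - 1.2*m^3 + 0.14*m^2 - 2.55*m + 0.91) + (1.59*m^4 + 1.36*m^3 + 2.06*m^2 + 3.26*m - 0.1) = 2.73*m^4 + 0.16*m^3 + 2.2*m^2 + 0.71*m + 0.81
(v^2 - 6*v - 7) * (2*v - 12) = 2*v^3 - 24*v^2 + 58*v + 84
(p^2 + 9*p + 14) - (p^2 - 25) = 9*p + 39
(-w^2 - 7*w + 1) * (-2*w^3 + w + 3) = 2*w^5 + 14*w^4 - 3*w^3 - 10*w^2 - 20*w + 3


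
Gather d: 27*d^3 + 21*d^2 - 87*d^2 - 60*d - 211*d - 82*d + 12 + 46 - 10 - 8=27*d^3 - 66*d^2 - 353*d + 40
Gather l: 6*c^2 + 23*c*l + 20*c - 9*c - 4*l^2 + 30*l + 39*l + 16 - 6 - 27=6*c^2 + 11*c - 4*l^2 + l*(23*c + 69) - 17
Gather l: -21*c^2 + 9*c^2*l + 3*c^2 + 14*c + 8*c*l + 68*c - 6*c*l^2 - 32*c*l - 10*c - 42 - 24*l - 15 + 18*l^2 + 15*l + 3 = -18*c^2 + 72*c + l^2*(18 - 6*c) + l*(9*c^2 - 24*c - 9) - 54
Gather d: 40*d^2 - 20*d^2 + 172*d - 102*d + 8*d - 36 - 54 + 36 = 20*d^2 + 78*d - 54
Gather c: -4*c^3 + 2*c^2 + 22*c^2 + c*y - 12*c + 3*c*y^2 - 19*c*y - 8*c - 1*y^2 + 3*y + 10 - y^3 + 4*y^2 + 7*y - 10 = -4*c^3 + 24*c^2 + c*(3*y^2 - 18*y - 20) - y^3 + 3*y^2 + 10*y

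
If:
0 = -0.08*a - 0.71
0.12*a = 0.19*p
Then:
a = -8.88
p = -5.61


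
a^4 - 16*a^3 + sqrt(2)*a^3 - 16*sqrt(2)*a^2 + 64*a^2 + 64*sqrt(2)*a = a*(a - 8)^2*(a + sqrt(2))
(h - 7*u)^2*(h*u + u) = h^3*u - 14*h^2*u^2 + h^2*u + 49*h*u^3 - 14*h*u^2 + 49*u^3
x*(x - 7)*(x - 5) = x^3 - 12*x^2 + 35*x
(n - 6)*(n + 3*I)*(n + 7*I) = n^3 - 6*n^2 + 10*I*n^2 - 21*n - 60*I*n + 126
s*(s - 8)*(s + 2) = s^3 - 6*s^2 - 16*s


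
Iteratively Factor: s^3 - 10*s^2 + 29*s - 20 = (s - 5)*(s^2 - 5*s + 4) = (s - 5)*(s - 1)*(s - 4)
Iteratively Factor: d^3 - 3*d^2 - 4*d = (d - 4)*(d^2 + d) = d*(d - 4)*(d + 1)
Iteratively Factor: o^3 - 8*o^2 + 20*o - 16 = (o - 2)*(o^2 - 6*o + 8) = (o - 4)*(o - 2)*(o - 2)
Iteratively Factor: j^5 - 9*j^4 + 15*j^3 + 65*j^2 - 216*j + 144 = (j - 4)*(j^4 - 5*j^3 - 5*j^2 + 45*j - 36) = (j - 4)*(j - 3)*(j^3 - 2*j^2 - 11*j + 12) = (j - 4)*(j - 3)*(j - 1)*(j^2 - j - 12) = (j - 4)^2*(j - 3)*(j - 1)*(j + 3)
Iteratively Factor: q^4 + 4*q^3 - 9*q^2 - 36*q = (q - 3)*(q^3 + 7*q^2 + 12*q) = q*(q - 3)*(q^2 + 7*q + 12) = q*(q - 3)*(q + 4)*(q + 3)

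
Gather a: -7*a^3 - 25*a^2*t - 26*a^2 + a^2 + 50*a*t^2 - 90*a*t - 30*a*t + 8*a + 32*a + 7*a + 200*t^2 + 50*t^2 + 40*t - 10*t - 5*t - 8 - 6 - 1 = -7*a^3 + a^2*(-25*t - 25) + a*(50*t^2 - 120*t + 47) + 250*t^2 + 25*t - 15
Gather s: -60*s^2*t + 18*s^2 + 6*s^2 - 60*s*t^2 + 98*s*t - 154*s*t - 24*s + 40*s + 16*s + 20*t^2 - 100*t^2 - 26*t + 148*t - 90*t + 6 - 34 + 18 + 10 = s^2*(24 - 60*t) + s*(-60*t^2 - 56*t + 32) - 80*t^2 + 32*t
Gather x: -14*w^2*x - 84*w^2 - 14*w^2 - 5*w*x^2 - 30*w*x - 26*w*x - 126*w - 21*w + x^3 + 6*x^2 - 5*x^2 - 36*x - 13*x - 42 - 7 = -98*w^2 - 147*w + x^3 + x^2*(1 - 5*w) + x*(-14*w^2 - 56*w - 49) - 49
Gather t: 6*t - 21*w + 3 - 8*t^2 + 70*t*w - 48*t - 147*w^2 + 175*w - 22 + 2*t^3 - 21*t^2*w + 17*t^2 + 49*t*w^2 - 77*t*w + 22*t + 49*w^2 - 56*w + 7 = 2*t^3 + t^2*(9 - 21*w) + t*(49*w^2 - 7*w - 20) - 98*w^2 + 98*w - 12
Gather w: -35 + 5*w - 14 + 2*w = 7*w - 49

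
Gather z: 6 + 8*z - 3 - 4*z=4*z + 3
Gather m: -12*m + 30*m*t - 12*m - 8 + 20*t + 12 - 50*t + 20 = m*(30*t - 24) - 30*t + 24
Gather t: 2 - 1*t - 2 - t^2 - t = -t^2 - 2*t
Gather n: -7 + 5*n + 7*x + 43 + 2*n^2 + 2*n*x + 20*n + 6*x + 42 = 2*n^2 + n*(2*x + 25) + 13*x + 78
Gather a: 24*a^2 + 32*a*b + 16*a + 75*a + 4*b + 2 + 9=24*a^2 + a*(32*b + 91) + 4*b + 11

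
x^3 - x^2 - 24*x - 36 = (x - 6)*(x + 2)*(x + 3)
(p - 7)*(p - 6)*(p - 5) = p^3 - 18*p^2 + 107*p - 210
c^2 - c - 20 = (c - 5)*(c + 4)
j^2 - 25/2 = (j - 5*sqrt(2)/2)*(j + 5*sqrt(2)/2)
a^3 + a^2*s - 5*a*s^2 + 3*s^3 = (a - s)^2*(a + 3*s)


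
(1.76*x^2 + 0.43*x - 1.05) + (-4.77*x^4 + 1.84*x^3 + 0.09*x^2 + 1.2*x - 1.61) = -4.77*x^4 + 1.84*x^3 + 1.85*x^2 + 1.63*x - 2.66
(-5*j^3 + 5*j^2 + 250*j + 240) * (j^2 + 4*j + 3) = -5*j^5 - 15*j^4 + 255*j^3 + 1255*j^2 + 1710*j + 720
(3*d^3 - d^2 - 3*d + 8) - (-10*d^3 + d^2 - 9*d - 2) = 13*d^3 - 2*d^2 + 6*d + 10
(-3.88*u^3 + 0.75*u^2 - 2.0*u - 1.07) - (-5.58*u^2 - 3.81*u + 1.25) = -3.88*u^3 + 6.33*u^2 + 1.81*u - 2.32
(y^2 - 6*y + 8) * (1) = y^2 - 6*y + 8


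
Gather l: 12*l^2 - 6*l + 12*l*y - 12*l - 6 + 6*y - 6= 12*l^2 + l*(12*y - 18) + 6*y - 12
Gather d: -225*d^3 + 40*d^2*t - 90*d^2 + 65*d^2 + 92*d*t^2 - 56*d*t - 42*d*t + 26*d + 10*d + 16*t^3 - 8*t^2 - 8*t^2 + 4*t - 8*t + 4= -225*d^3 + d^2*(40*t - 25) + d*(92*t^2 - 98*t + 36) + 16*t^3 - 16*t^2 - 4*t + 4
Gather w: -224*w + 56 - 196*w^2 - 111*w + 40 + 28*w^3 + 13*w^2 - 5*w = 28*w^3 - 183*w^2 - 340*w + 96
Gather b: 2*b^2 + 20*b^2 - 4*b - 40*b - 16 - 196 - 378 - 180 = 22*b^2 - 44*b - 770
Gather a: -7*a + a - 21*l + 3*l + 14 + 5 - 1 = -6*a - 18*l + 18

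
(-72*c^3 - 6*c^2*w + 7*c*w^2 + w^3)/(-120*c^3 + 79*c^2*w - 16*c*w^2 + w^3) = (24*c^2 + 10*c*w + w^2)/(40*c^2 - 13*c*w + w^2)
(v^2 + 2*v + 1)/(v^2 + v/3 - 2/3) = 3*(v + 1)/(3*v - 2)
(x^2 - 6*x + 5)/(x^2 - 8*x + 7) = (x - 5)/(x - 7)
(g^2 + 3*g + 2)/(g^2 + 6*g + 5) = (g + 2)/(g + 5)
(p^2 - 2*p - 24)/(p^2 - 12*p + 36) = (p + 4)/(p - 6)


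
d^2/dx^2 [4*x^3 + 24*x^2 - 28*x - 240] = 24*x + 48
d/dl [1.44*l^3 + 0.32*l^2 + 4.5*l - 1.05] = 4.32*l^2 + 0.64*l + 4.5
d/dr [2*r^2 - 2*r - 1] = 4*r - 2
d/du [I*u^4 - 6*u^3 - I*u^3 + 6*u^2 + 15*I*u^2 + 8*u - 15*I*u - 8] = 4*I*u^3 + u^2*(-18 - 3*I) + u*(12 + 30*I) + 8 - 15*I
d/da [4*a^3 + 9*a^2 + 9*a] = 12*a^2 + 18*a + 9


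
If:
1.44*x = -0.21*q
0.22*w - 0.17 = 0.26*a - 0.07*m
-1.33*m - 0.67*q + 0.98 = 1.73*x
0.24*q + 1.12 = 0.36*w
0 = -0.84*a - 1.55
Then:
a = -1.85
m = 3.37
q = -8.39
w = -2.48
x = 1.22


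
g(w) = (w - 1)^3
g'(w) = 3*(w - 1)^2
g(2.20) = 1.73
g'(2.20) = 4.32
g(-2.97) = -62.57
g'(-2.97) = 47.28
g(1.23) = 0.01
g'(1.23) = 0.16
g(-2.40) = -39.30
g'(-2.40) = 34.68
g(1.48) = 0.11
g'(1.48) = 0.69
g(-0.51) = -3.44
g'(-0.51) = 6.84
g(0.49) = -0.13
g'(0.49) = 0.78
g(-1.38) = -13.48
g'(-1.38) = 16.99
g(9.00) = 512.00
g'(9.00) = 192.00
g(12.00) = 1331.00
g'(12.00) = 363.00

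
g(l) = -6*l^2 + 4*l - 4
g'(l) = 4 - 12*l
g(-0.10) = -4.46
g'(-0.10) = 5.20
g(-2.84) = -63.75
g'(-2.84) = 38.08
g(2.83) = -40.73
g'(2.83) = -29.96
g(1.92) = -18.44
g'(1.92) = -19.04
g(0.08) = -3.72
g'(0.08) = 3.04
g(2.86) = -41.64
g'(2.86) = -30.32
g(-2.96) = -68.41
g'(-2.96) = 39.52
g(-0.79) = -10.90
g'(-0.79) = 13.48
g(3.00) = -46.00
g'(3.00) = -32.00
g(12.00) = -820.00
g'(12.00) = -140.00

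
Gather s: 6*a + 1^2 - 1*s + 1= 6*a - s + 2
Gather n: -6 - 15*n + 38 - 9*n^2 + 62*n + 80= -9*n^2 + 47*n + 112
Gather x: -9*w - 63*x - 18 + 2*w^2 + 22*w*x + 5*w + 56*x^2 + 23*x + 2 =2*w^2 - 4*w + 56*x^2 + x*(22*w - 40) - 16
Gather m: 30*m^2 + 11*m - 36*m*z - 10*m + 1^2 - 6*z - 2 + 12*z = 30*m^2 + m*(1 - 36*z) + 6*z - 1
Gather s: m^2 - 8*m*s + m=m^2 - 8*m*s + m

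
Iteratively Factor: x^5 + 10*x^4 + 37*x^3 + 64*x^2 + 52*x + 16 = (x + 2)*(x^4 + 8*x^3 + 21*x^2 + 22*x + 8) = (x + 1)*(x + 2)*(x^3 + 7*x^2 + 14*x + 8) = (x + 1)*(x + 2)*(x + 4)*(x^2 + 3*x + 2) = (x + 1)^2*(x + 2)*(x + 4)*(x + 2)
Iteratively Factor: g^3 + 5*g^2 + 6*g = (g + 2)*(g^2 + 3*g) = (g + 2)*(g + 3)*(g)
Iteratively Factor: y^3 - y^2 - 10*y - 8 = (y + 2)*(y^2 - 3*y - 4) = (y + 1)*(y + 2)*(y - 4)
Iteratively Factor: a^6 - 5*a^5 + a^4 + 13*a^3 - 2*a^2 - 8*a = (a + 1)*(a^5 - 6*a^4 + 7*a^3 + 6*a^2 - 8*a) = a*(a + 1)*(a^4 - 6*a^3 + 7*a^2 + 6*a - 8) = a*(a - 1)*(a + 1)*(a^3 - 5*a^2 + 2*a + 8) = a*(a - 2)*(a - 1)*(a + 1)*(a^2 - 3*a - 4) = a*(a - 4)*(a - 2)*(a - 1)*(a + 1)*(a + 1)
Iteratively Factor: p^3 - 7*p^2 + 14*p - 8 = (p - 2)*(p^2 - 5*p + 4) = (p - 2)*(p - 1)*(p - 4)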